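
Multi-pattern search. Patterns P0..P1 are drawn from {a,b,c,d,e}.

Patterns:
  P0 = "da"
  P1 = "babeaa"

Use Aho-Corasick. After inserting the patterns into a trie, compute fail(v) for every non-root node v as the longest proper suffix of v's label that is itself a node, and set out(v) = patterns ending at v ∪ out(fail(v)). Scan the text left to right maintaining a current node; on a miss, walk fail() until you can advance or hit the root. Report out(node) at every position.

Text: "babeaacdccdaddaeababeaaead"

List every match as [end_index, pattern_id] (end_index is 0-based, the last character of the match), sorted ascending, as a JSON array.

Build:
Trie nodes:
  0='ε' goto b→3 d→1
  1='d' goto a→2
  2='da' goto ·  ←P0
  3='b' goto a→4
  4='ba' goto b→5
  5='bab' goto e→6
  6='babe' goto a→7
  7='babea' goto a→8
  8='babeaa' goto ·  ←P1

BFS fail/out derivation:
  n1('d'): parent n0 fail=0; on 'd' 0 → fail=0;  out ∅∪∅=∅
  n3('b'): parent n0 fail=0; on 'b' 0 → fail=0;  out ∅∪∅=∅
  n2('da'): parent n1 fail=0; on 'a' 0 → fail=0;  out {0}∪∅={0}
  n4('ba'): parent n3 fail=0; on 'a' 0 → fail=0;  out ∅∪∅=∅
  n5('bab'): parent n4 fail=0; on 'b' 0 → fail=3;  out ∅∪∅=∅
  n6('babe'): parent n5 fail=3; on 'e' 3→0 → fail=0;  out ∅∪∅=∅
  n7('babea'): parent n6 fail=0; on 'a' 0 → fail=0;  out ∅∪∅=∅
  n8('babeaa'): parent n7 fail=0; on 'a' 0 → fail=0;  out {1}∪∅={1}

Scan:
[0] read 'b'  n0⇒n3
[1] read 'a'  n3⇒n4
[2] read 'b'  n4⇒n5
[3] read 'e'  n5⇒n6
[4] read 'a'  n6⇒n7
[5] read 'a'  n7⇒n8  → match P1@[0:5]
[6] read 'c'  n8⇒n0 ·f
[7] read 'd'  n0⇒n1
[8] read 'c'  n1⇒n0 ·f
[9] read 'c'  n0⇒n0
[10] read 'd'  n0⇒n1
[11] read 'a'  n1⇒n2  → match P0@[10:11]
[12] read 'd'  n2⇒n1 ·f
[13] read 'd'  n1⇒n1 ·f
[14] read 'a'  n1⇒n2  → match P0@[13:14]
[15] read 'e'  n2⇒n0 ·f
[16] read 'a'  n0⇒n0
[17] read 'b'  n0⇒n3
[18] read 'a'  n3⇒n4
[19] read 'b'  n4⇒n5
[20] read 'e'  n5⇒n6
[21] read 'a'  n6⇒n7
[22] read 'a'  n7⇒n8  → match P1@[17:22]
[23] read 'e'  n8⇒n0 ·f
[24] read 'a'  n0⇒n0
[25] read 'd'  n0⇒n1

Result: [[5,1],[11,0],[14,0],[22,1]]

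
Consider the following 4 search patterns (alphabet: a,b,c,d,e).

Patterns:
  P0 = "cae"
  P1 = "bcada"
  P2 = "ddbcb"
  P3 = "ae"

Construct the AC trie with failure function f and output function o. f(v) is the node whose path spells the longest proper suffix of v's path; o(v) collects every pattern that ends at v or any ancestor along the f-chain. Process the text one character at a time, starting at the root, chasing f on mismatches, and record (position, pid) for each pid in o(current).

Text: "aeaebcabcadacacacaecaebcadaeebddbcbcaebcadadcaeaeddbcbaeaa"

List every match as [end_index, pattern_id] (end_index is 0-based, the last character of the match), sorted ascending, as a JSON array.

Construct AC machine:
Trie (insert patterns):
  0='ε' goto a→14 b→4 c→1 d→9
  1='c' goto a→2
  2='ca' goto e→3
  3='cae' goto ·  ←P0
  4='b' goto c→5
  5='bc' goto a→6
  6='bca' goto d→7
  7='bcad' goto a→8
  8='bcada' goto ·  ←P1
  9='d' goto d→10
  10='dd' goto b→11
  11='ddb' goto c→12
  12='ddbc' goto b→13
  13='ddbcb' goto ·  ←P2
  14='a' goto e→15
  15='ae' goto ·  ←P3

Failure links (BFS by depth):
  n1('c'): parent n0 fail=0; on 'c' 0 → fail=0;  out ∅∪∅=∅
  n4('b'): parent n0 fail=0; on 'b' 0 → fail=0;  out ∅∪∅=∅
  n9('d'): parent n0 fail=0; on 'd' 0 → fail=0;  out ∅∪∅=∅
  n14('a'): parent n0 fail=0; on 'a' 0 → fail=0;  out ∅∪∅=∅
  n2('ca'): parent n1 fail=0; on 'a' 0 → fail=14;  out ∅∪∅=∅
  n5('bc'): parent n4 fail=0; on 'c' 0 → fail=1;  out ∅∪∅=∅
  n10('dd'): parent n9 fail=0; on 'd' 0 → fail=9;  out ∅∪∅=∅
  n15('ae'): parent n14 fail=0; on 'e' 0 → fail=0;  out {3}∪∅={3}
  n3('cae'): parent n2 fail=14; on 'e' 14 → fail=15;  out {0}∪{3}={0,3}
  n6('bca'): parent n5 fail=1; on 'a' 1 → fail=2;  out ∅∪∅=∅
  n11('ddb'): parent n10 fail=9; on 'b' 9→0 → fail=4;  out ∅∪∅=∅
  n7('bcad'): parent n6 fail=2; on 'd' 2→14→0 → fail=9;  out ∅∪∅=∅
  n12('ddbc'): parent n11 fail=4; on 'c' 4 → fail=5;  out ∅∪∅=∅
  n8('bcada'): parent n7 fail=9; on 'a' 9→0 → fail=14;  out {1}∪∅={1}
  n13('ddbcb'): parent n12 fail=5; on 'b' 5→1→0 → fail=4;  out {2}∪∅={2}

Scan:
pos 0 'a': at 14
pos 1 'e': at 15  emit P3@[0:1]
pos 2 'a': at 14 (via fail)
pos 3 'e': at 15  emit P3@[2:3]
pos 4 'b': at 4 (via fail)
pos 5 'c': at 5
pos 6 'a': at 6
pos 7 'b': at 4 (via fail)
pos 8 'c': at 5
pos 9 'a': at 6
pos 10 'd': at 7
pos 11 'a': at 8  emit P1@[7:11]
pos 12 'c': at 1 (via fail)
pos 13 'a': at 2
pos 14 'c': at 1 (via fail)
pos 15 'a': at 2
pos 16 'c': at 1 (via fail)
pos 17 'a': at 2
pos 18 'e': at 3  emit P0@[16:18],P3@[17:18]
pos 19 'c': at 1 (via fail)
pos 20 'a': at 2
pos 21 'e': at 3  emit P0@[19:21],P3@[20:21]
pos 22 'b': at 4 (via fail)
pos 23 'c': at 5
pos 24 'a': at 6
pos 25 'd': at 7
pos 26 'a': at 8  emit P1@[22:26]
pos 27 'e': at 15 (via fail)  emit P3@[26:27]
pos 28 'e': at 0 (via fail)
pos 29 'b': at 4
pos 30 'd': at 9 (via fail)
pos 31 'd': at 10
pos 32 'b': at 11
pos 33 'c': at 12
pos 34 'b': at 13  emit P2@[30:34]
pos 35 'c': at 5 (via fail)
pos 36 'a': at 6
pos 37 'e': at 3 (via fail)  emit P0@[35:37],P3@[36:37]
pos 38 'b': at 4 (via fail)
pos 39 'c': at 5
pos 40 'a': at 6
pos 41 'd': at 7
pos 42 'a': at 8  emit P1@[38:42]
pos 43 'd': at 9 (via fail)
pos 44 'c': at 1 (via fail)
pos 45 'a': at 2
pos 46 'e': at 3  emit P0@[44:46],P3@[45:46]
pos 47 'a': at 14 (via fail)
pos 48 'e': at 15  emit P3@[47:48]
pos 49 'd': at 9 (via fail)
pos 50 'd': at 10
pos 51 'b': at 11
pos 52 'c': at 12
pos 53 'b': at 13  emit P2@[49:53]
pos 54 'a': at 14 (via fail)
pos 55 'e': at 15  emit P3@[54:55]
pos 56 'a': at 14 (via fail)
pos 57 'a': at 14 (via fail)

All matches (sorted): [[1,3],[3,3],[11,1],[18,0],[18,3],[21,0],[21,3],[26,1],[27,3],[34,2],[37,0],[37,3],[42,1],[46,0],[46,3],[48,3],[53,2],[55,3]]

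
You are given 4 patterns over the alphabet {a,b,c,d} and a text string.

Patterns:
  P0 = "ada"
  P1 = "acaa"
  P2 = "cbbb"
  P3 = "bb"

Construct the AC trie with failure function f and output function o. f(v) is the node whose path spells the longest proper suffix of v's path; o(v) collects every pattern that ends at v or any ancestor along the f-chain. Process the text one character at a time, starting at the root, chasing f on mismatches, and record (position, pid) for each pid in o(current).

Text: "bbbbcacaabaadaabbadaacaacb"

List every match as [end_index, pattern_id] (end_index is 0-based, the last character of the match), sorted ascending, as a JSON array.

Construct AC machine:
Trie nodes:
  n0 'ε': a→1 b→11 c→7
  n1 'a': c→4 d→2
  n2 'ad': a→3
  n3 'ada': ·  ←P0
  n4 'ac': a→5
  n5 'aca': a→6
  n6 'acaa': ·  ←P1
  n7 'c': b→8
  n8 'cb': b→9
  n9 'cbb': b→10
  n10 'cbbb': ·  ←P2
  n11 'b': b→12
  n12 'bb': ·  ←P3

Failure links (BFS by depth):
  n1('a'): parent n0 fail=0; on 'a' 0 → fail=0;  out ∅∪∅=∅
  n7('c'): parent n0 fail=0; on 'c' 0 → fail=0;  out ∅∪∅=∅
  n11('b'): parent n0 fail=0; on 'b' 0 → fail=0;  out ∅∪∅=∅
  n2('ad'): parent n1 fail=0; on 'd' 0 → fail=0;  out ∅∪∅=∅
  n4('ac'): parent n1 fail=0; on 'c' 0 → fail=7;  out ∅∪∅=∅
  n8('cb'): parent n7 fail=0; on 'b' 0 → fail=11;  out ∅∪∅=∅
  n12('bb'): parent n11 fail=0; on 'b' 0 → fail=11;  out {3}∪∅={3}
  n3('ada'): parent n2 fail=0; on 'a' 0 → fail=1;  out {0}∪∅={0}
  n5('aca'): parent n4 fail=7; on 'a' 7→0 → fail=1;  out ∅∪∅=∅
  n9('cbb'): parent n8 fail=11; on 'b' 11 → fail=12;  out ∅∪{3}={3}
  n6('acaa'): parent n5 fail=1; on 'a' 1→0 → fail=1;  out {1}∪∅={1}
  n10('cbbb'): parent n9 fail=12; on 'b' 12→11 → fail=12;  out {2}∪{3}={2,3}

Run:
i=0 'b': node 0→11
i=1 'b': node 11→12  → match P3@[0:1]
i=2 'b': node 12→12 ·f  → match P3@[1:2]
i=3 'b': node 12→12 ·f  → match P3@[2:3]
i=4 'c': node 12→7 ·f
i=5 'a': node 7→1 ·f
i=6 'c': node 1→4
i=7 'a': node 4→5
i=8 'a': node 5→6  → match P1@[5:8]
i=9 'b': node 6→11 ·f
i=10 'a': node 11→1 ·f
i=11 'a': node 1→1 ·f
i=12 'd': node 1→2
i=13 'a': node 2→3  → match P0@[11:13]
i=14 'a': node 3→1 ·f
i=15 'b': node 1→11 ·f
i=16 'b': node 11→12  → match P3@[15:16]
i=17 'a': node 12→1 ·f
i=18 'd': node 1→2
i=19 'a': node 2→3  → match P0@[17:19]
i=20 'a': node 3→1 ·f
i=21 'c': node 1→4
i=22 'a': node 4→5
i=23 'a': node 5→6  → match P1@[20:23]
i=24 'c': node 6→4 ·f
i=25 'b': node 4→8 ·f

All matches (sorted): [[1,3],[2,3],[3,3],[8,1],[13,0],[16,3],[19,0],[23,1]]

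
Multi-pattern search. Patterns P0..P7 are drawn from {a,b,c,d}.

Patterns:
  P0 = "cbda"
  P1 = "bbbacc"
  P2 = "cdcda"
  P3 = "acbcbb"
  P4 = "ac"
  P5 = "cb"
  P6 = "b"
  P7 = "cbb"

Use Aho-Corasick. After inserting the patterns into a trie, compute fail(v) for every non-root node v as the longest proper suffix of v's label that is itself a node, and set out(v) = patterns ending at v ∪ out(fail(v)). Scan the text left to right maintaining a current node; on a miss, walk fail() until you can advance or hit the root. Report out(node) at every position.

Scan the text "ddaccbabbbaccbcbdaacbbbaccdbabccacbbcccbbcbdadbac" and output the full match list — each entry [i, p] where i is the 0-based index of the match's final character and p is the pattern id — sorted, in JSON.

Construct AC machine:
Trie (insert patterns):
  0='ε' goto a→15 b→5 c→1
  1='c' goto b→2 d→11
  2='cb' goto b→21 d→3  ←P5
  3='cbd' goto a→4
  4='cbda' goto ·  ←P0
  5='b' goto b→6  ←P6
  6='bb' goto b→7
  7='bbb' goto a→8
  8='bbba' goto c→9
  9='bbbac' goto c→10
  10='bbbacc' goto ·  ←P1
  11='cd' goto c→12
  12='cdc' goto d→13
  13='cdcd' goto a→14
  14='cdcda' goto ·  ←P2
  15='a' goto c→16
  16='ac' goto b→17  ←P4
  17='acb' goto c→18
  18='acbc' goto b→19
  19='acbcb' goto b→20
  20='acbcbb' goto ·  ←P3
  21='cbb' goto ·  ←P7

Failure links (BFS by depth):
  n1('c'): parent n0 fail=0; on 'c' 0 → fail=0;  out ∅∪∅=∅
  n5('b'): parent n0 fail=0; on 'b' 0 → fail=0;  out {6}∪∅={6}
  n15('a'): parent n0 fail=0; on 'a' 0 → fail=0;  out ∅∪∅=∅
  n2('cb'): parent n1 fail=0; on 'b' 0 → fail=5;  out {5}∪{6}={5,6}
  n6('bb'): parent n5 fail=0; on 'b' 0 → fail=5;  out ∅∪{6}={6}
  n11('cd'): parent n1 fail=0; on 'd' 0 → fail=0;  out ∅∪∅=∅
  n16('ac'): parent n15 fail=0; on 'c' 0 → fail=1;  out {4}∪∅={4}
  n3('cbd'): parent n2 fail=5; on 'd' 5→0 → fail=0;  out ∅∪∅=∅
  n7('bbb'): parent n6 fail=5; on 'b' 5 → fail=6;  out ∅∪{6}={6}
  n12('cdc'): parent n11 fail=0; on 'c' 0 → fail=1;  out ∅∪∅=∅
  n17('acb'): parent n16 fail=1; on 'b' 1 → fail=2;  out ∅∪{5,6}={5,6}
  n21('cbb'): parent n2 fail=5; on 'b' 5 → fail=6;  out {7}∪{6}={6,7}
  n4('cbda'): parent n3 fail=0; on 'a' 0 → fail=15;  out {0}∪∅={0}
  n8('bbba'): parent n7 fail=6; on 'a' 6→5→0 → fail=15;  out ∅∪∅=∅
  n13('cdcd'): parent n12 fail=1; on 'd' 1 → fail=11;  out ∅∪∅=∅
  n18('acbc'): parent n17 fail=2; on 'c' 2→5→0 → fail=1;  out ∅∪∅=∅
  n9('bbbac'): parent n8 fail=15; on 'c' 15 → fail=16;  out ∅∪{4}={4}
  n14('cdcda'): parent n13 fail=11; on 'a' 11→0 → fail=15;  out {2}∪∅={2}
  n19('acbcb'): parent n18 fail=1; on 'b' 1 → fail=2;  out ∅∪{5,6}={5,6}
  n10('bbbacc'): parent n9 fail=16; on 'c' 16→1→0 → fail=1;  out {1}∪∅={1}
  n20('acbcbb'): parent n19 fail=2; on 'b' 2 → fail=21;  out {3}∪{6,7}={3,6,7}

Run:
[0] read 'd'  n0⇒n0
[1] read 'd'  n0⇒n0
[2] read 'a'  n0⇒n15
[3] read 'c'  n15⇒n16  → match P4@[2:3]
[4] read 'c'  n16⇒n1 (via fail)
[5] read 'b'  n1⇒n2  → match P5@[4:5],P6@[5:5]
[6] read 'a'  n2⇒n15 (via fail)
[7] read 'b'  n15⇒n5 (via fail)  → match P6@[7:7]
[8] read 'b'  n5⇒n6  → match P6@[8:8]
[9] read 'b'  n6⇒n7  → match P6@[9:9]
[10] read 'a'  n7⇒n8
[11] read 'c'  n8⇒n9  → match P4@[10:11]
[12] read 'c'  n9⇒n10  → match P1@[7:12]
[13] read 'b'  n10⇒n2 (via fail)  → match P5@[12:13],P6@[13:13]
[14] read 'c'  n2⇒n1 (via fail)
[15] read 'b'  n1⇒n2  → match P5@[14:15],P6@[15:15]
[16] read 'd'  n2⇒n3
[17] read 'a'  n3⇒n4  → match P0@[14:17]
[18] read 'a'  n4⇒n15 (via fail)
[19] read 'c'  n15⇒n16  → match P4@[18:19]
[20] read 'b'  n16⇒n17  → match P5@[19:20],P6@[20:20]
[21] read 'b'  n17⇒n21 (via fail)  → match P6@[21:21],P7@[19:21]
[22] read 'b'  n21⇒n7 (via fail)  → match P6@[22:22]
[23] read 'a'  n7⇒n8
[24] read 'c'  n8⇒n9  → match P4@[23:24]
[25] read 'c'  n9⇒n10  → match P1@[20:25]
[26] read 'd'  n10⇒n11 (via fail)
[27] read 'b'  n11⇒n5 (via fail)  → match P6@[27:27]
[28] read 'a'  n5⇒n15 (via fail)
[29] read 'b'  n15⇒n5 (via fail)  → match P6@[29:29]
[30] read 'c'  n5⇒n1 (via fail)
[31] read 'c'  n1⇒n1 (via fail)
[32] read 'a'  n1⇒n15 (via fail)
[33] read 'c'  n15⇒n16  → match P4@[32:33]
[34] read 'b'  n16⇒n17  → match P5@[33:34],P6@[34:34]
[35] read 'b'  n17⇒n21 (via fail)  → match P6@[35:35],P7@[33:35]
[36] read 'c'  n21⇒n1 (via fail)
[37] read 'c'  n1⇒n1 (via fail)
[38] read 'c'  n1⇒n1 (via fail)
[39] read 'b'  n1⇒n2  → match P5@[38:39],P6@[39:39]
[40] read 'b'  n2⇒n21  → match P6@[40:40],P7@[38:40]
[41] read 'c'  n21⇒n1 (via fail)
[42] read 'b'  n1⇒n2  → match P5@[41:42],P6@[42:42]
[43] read 'd'  n2⇒n3
[44] read 'a'  n3⇒n4  → match P0@[41:44]
[45] read 'd'  n4⇒n0 (via fail)
[46] read 'b'  n0⇒n5  → match P6@[46:46]
[47] read 'a'  n5⇒n15 (via fail)
[48] read 'c'  n15⇒n16  → match P4@[47:48]

All matches (sorted): [[3,4],[5,5],[5,6],[7,6],[8,6],[9,6],[11,4],[12,1],[13,5],[13,6],[15,5],[15,6],[17,0],[19,4],[20,5],[20,6],[21,6],[21,7],[22,6],[24,4],[25,1],[27,6],[29,6],[33,4],[34,5],[34,6],[35,6],[35,7],[39,5],[39,6],[40,6],[40,7],[42,5],[42,6],[44,0],[46,6],[48,4]]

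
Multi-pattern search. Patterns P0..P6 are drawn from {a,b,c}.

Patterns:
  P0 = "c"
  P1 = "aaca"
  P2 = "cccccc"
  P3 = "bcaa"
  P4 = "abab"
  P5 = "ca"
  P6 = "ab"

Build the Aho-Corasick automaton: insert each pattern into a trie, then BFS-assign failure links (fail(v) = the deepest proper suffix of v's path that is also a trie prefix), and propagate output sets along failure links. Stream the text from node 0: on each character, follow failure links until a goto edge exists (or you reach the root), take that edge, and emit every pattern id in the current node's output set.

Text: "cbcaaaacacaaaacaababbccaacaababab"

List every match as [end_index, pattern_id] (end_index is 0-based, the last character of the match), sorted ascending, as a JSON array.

Construct AC machine:
Trie nodes:
  0='ε' goto a→2 b→11 c→1
  1='c' goto a→18 c→6  [P0 ends]
  2='a' goto a→3 b→15
  3='aa' goto c→4
  4='aac' goto a→5
  5='aaca' goto ·  [P1 ends]
  6='cc' goto c→7
  7='ccc' goto c→8
  8='cccc' goto c→9
  9='ccccc' goto c→10
  10='cccccc' goto ·  [P2 ends]
  11='b' goto c→12
  12='bc' goto a→13
  13='bca' goto a→14
  14='bcaa' goto ·  [P3 ends]
  15='ab' goto a→16  [P6 ends]
  16='aba' goto b→17
  17='abab' goto ·  [P4 ends]
  18='ca' goto ·  [P5 ends]

BFS fail/out derivation:
  n1('c'): parent n0 fail=0; on 'c' 0 → fail=0;  out {0}∪∅={0}
  n2('a'): parent n0 fail=0; on 'a' 0 → fail=0;  out ∅∪∅=∅
  n11('b'): parent n0 fail=0; on 'b' 0 → fail=0;  out ∅∪∅=∅
  n3('aa'): parent n2 fail=0; on 'a' 0 → fail=2;  out ∅∪∅=∅
  n6('cc'): parent n1 fail=0; on 'c' 0 → fail=1;  out ∅∪{0}={0}
  n12('bc'): parent n11 fail=0; on 'c' 0 → fail=1;  out ∅∪{0}={0}
  n15('ab'): parent n2 fail=0; on 'b' 0 → fail=11;  out {6}∪∅={6}
  n18('ca'): parent n1 fail=0; on 'a' 0 → fail=2;  out {5}∪∅={5}
  n4('aac'): parent n3 fail=2; on 'c' 2→0 → fail=1;  out ∅∪{0}={0}
  n7('ccc'): parent n6 fail=1; on 'c' 1 → fail=6;  out ∅∪{0}={0}
  n13('bca'): parent n12 fail=1; on 'a' 1 → fail=18;  out ∅∪{5}={5}
  n16('aba'): parent n15 fail=11; on 'a' 11→0 → fail=2;  out ∅∪∅=∅
  n5('aaca'): parent n4 fail=1; on 'a' 1 → fail=18;  out {1}∪{5}={1,5}
  n8('cccc'): parent n7 fail=6; on 'c' 6 → fail=7;  out ∅∪{0}={0}
  n14('bcaa'): parent n13 fail=18; on 'a' 18→2 → fail=3;  out {3}∪∅={3}
  n17('abab'): parent n16 fail=2; on 'b' 2 → fail=15;  out {4}∪{6}={4,6}
  n9('ccccc'): parent n8 fail=7; on 'c' 7 → fail=8;  out ∅∪{0}={0}
  n10('cccccc'): parent n9 fail=8; on 'c' 8 → fail=9;  out {2}∪{0}={0,2}

Text stream:
pos 0 'c': at 1  emit P0@[0:0]
pos 1 'b': at 11 (via fail)
pos 2 'c': at 12  emit P0@[2:2]
pos 3 'a': at 13  emit P5@[2:3]
pos 4 'a': at 14  emit P3@[1:4]
pos 5 'a': at 3 (via fail)
pos 6 'a': at 3 (via fail)
pos 7 'c': at 4  emit P0@[7:7]
pos 8 'a': at 5  emit P1@[5:8],P5@[7:8]
pos 9 'c': at 1 (via fail)  emit P0@[9:9]
pos 10 'a': at 18  emit P5@[9:10]
pos 11 'a': at 3 (via fail)
pos 12 'a': at 3 (via fail)
pos 13 'a': at 3 (via fail)
pos 14 'c': at 4  emit P0@[14:14]
pos 15 'a': at 5  emit P1@[12:15],P5@[14:15]
pos 16 'a': at 3 (via fail)
pos 17 'b': at 15 (via fail)  emit P6@[16:17]
pos 18 'a': at 16
pos 19 'b': at 17  emit P4@[16:19],P6@[18:19]
pos 20 'b': at 11 (via fail)
pos 21 'c': at 12  emit P0@[21:21]
pos 22 'c': at 6 (via fail)  emit P0@[22:22]
pos 23 'a': at 18 (via fail)  emit P5@[22:23]
pos 24 'a': at 3 (via fail)
pos 25 'c': at 4  emit P0@[25:25]
pos 26 'a': at 5  emit P1@[23:26],P5@[25:26]
pos 27 'a': at 3 (via fail)
pos 28 'b': at 15 (via fail)  emit P6@[27:28]
pos 29 'a': at 16
pos 30 'b': at 17  emit P4@[27:30],P6@[29:30]
pos 31 'a': at 16 (via fail)
pos 32 'b': at 17  emit P4@[29:32],P6@[31:32]

Matches: [[0,0],[2,0],[3,5],[4,3],[7,0],[8,1],[8,5],[9,0],[10,5],[14,0],[15,1],[15,5],[17,6],[19,4],[19,6],[21,0],[22,0],[23,5],[25,0],[26,1],[26,5],[28,6],[30,4],[30,6],[32,4],[32,6]]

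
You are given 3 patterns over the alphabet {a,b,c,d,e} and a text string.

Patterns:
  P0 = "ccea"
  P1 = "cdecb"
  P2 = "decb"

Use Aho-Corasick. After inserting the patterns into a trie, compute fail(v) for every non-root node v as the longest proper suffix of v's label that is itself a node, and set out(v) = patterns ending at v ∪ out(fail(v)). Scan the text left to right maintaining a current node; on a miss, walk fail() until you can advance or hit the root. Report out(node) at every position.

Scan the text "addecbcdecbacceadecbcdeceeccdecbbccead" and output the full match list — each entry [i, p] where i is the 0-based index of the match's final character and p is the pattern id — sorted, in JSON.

Build:
Trie nodes:
  0='ε' goto c→1 d→9
  1='c' goto c→2 d→5
  2='cc' goto e→3
  3='cce' goto a→4
  4='ccea' goto ·  ←P0
  5='cd' goto e→6
  6='cde' goto c→7
  7='cdec' goto b→8
  8='cdecb' goto ·  ←P1
  9='d' goto e→10
  10='de' goto c→11
  11='dec' goto b→12
  12='decb' goto ·  ←P2

Failure links (BFS by depth):
  fail(1) 'c': from fail(0)=0 chase 'c': 0 ⇒ 0;  out=∅∪out(0)=∅
  fail(9) 'd': from fail(0)=0 chase 'd': 0 ⇒ 0;  out=∅∪out(0)=∅
  fail(2) 'cc': from fail(1)=0 chase 'c': 0 ⇒ 1;  out=∅∪out(1)=∅
  fail(5) 'cd': from fail(1)=0 chase 'd': 0 ⇒ 9;  out=∅∪out(9)=∅
  fail(10) 'de': from fail(9)=0 chase 'e': 0 ⇒ 0;  out=∅∪out(0)=∅
  fail(3) 'cce': from fail(2)=1 chase 'e': 1→0 ⇒ 0;  out=∅∪out(0)=∅
  fail(6) 'cde': from fail(5)=9 chase 'e': 9 ⇒ 10;  out=∅∪out(10)=∅
  fail(11) 'dec': from fail(10)=0 chase 'c': 0 ⇒ 1;  out=∅∪out(1)=∅
  fail(4) 'ccea': from fail(3)=0 chase 'a': 0 ⇒ 0;  out={0}∪out(0)={0}
  fail(7) 'cdec': from fail(6)=10 chase 'c': 10 ⇒ 11;  out=∅∪out(11)=∅
  fail(12) 'decb': from fail(11)=1 chase 'b': 1→0 ⇒ 0;  out={2}∪out(0)={2}
  fail(8) 'cdecb': from fail(7)=11 chase 'b': 11 ⇒ 12;  out={1}∪out(12)={1,2}

Run:
[0] read 'a'  n0⇒n0
[1] read 'd'  n0⇒n9
[2] read 'd'  n9⇒n9 ·f
[3] read 'e'  n9⇒n10
[4] read 'c'  n10⇒n11
[5] read 'b'  n11⇒n12  ** P2@[2:5]
[6] read 'c'  n12⇒n1 ·f
[7] read 'd'  n1⇒n5
[8] read 'e'  n5⇒n6
[9] read 'c'  n6⇒n7
[10] read 'b'  n7⇒n8  ** P1@[6:10],P2@[7:10]
[11] read 'a'  n8⇒n0 ·f
[12] read 'c'  n0⇒n1
[13] read 'c'  n1⇒n2
[14] read 'e'  n2⇒n3
[15] read 'a'  n3⇒n4  ** P0@[12:15]
[16] read 'd'  n4⇒n9 ·f
[17] read 'e'  n9⇒n10
[18] read 'c'  n10⇒n11
[19] read 'b'  n11⇒n12  ** P2@[16:19]
[20] read 'c'  n12⇒n1 ·f
[21] read 'd'  n1⇒n5
[22] read 'e'  n5⇒n6
[23] read 'c'  n6⇒n7
[24] read 'e'  n7⇒n0 ·f
[25] read 'e'  n0⇒n0
[26] read 'c'  n0⇒n1
[27] read 'c'  n1⇒n2
[28] read 'd'  n2⇒n5 ·f
[29] read 'e'  n5⇒n6
[30] read 'c'  n6⇒n7
[31] read 'b'  n7⇒n8  ** P1@[27:31],P2@[28:31]
[32] read 'b'  n8⇒n0 ·f
[33] read 'c'  n0⇒n1
[34] read 'c'  n1⇒n2
[35] read 'e'  n2⇒n3
[36] read 'a'  n3⇒n4  ** P0@[33:36]
[37] read 'd'  n4⇒n9 ·f

All matches (sorted): [[5,2],[10,1],[10,2],[15,0],[19,2],[31,1],[31,2],[36,0]]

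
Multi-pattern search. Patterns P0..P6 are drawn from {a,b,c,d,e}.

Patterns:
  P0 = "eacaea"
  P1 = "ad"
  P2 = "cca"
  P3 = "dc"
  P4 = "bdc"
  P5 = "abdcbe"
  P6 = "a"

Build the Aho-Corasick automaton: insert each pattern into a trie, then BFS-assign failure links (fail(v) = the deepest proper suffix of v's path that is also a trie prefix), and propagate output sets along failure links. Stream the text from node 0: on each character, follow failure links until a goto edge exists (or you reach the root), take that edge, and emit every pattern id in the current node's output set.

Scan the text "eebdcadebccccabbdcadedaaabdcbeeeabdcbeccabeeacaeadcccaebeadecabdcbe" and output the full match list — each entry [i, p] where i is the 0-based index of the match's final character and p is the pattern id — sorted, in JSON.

Construct AC machine:
Trie nodes:
  n0 'ε': a→7 b→14 c→9 d→12 e→1
  n1 'e': a→2
  n2 'ea': c→3
  n3 'eac': a→4
  n4 'eaca': e→5
  n5 'eacae': a→6
  n6 'eacaea': ·  [P0 ends]
  n7 'a': b→17 d→8  [P6 ends]
  n8 'ad': ·  [P1 ends]
  n9 'c': c→10
  n10 'cc': a→11
  n11 'cca': ·  [P2 ends]
  n12 'd': c→13
  n13 'dc': ·  [P3 ends]
  n14 'b': d→15
  n15 'bd': c→16
  n16 'bdc': ·  [P4 ends]
  n17 'ab': d→18
  n18 'abd': c→19
  n19 'abdc': b→20
  n20 'abdcb': e→21
  n21 'abdcbe': ·  [P5 ends]

BFS fail/out derivation:
  fail(1) 'e': from fail(0)=0 chase 'e': 0 ⇒ 0;  out=∅∪out(0)=∅
  fail(7) 'a': from fail(0)=0 chase 'a': 0 ⇒ 0;  out={6}∪out(0)={6}
  fail(9) 'c': from fail(0)=0 chase 'c': 0 ⇒ 0;  out=∅∪out(0)=∅
  fail(12) 'd': from fail(0)=0 chase 'd': 0 ⇒ 0;  out=∅∪out(0)=∅
  fail(14) 'b': from fail(0)=0 chase 'b': 0 ⇒ 0;  out=∅∪out(0)=∅
  fail(2) 'ea': from fail(1)=0 chase 'a': 0 ⇒ 7;  out=∅∪out(7)={6}
  fail(8) 'ad': from fail(7)=0 chase 'd': 0 ⇒ 12;  out={1}∪out(12)={1}
  fail(10) 'cc': from fail(9)=0 chase 'c': 0 ⇒ 9;  out=∅∪out(9)=∅
  fail(13) 'dc': from fail(12)=0 chase 'c': 0 ⇒ 9;  out={3}∪out(9)={3}
  fail(15) 'bd': from fail(14)=0 chase 'd': 0 ⇒ 12;  out=∅∪out(12)=∅
  fail(17) 'ab': from fail(7)=0 chase 'b': 0 ⇒ 14;  out=∅∪out(14)=∅
  fail(3) 'eac': from fail(2)=7 chase 'c': 7→0 ⇒ 9;  out=∅∪out(9)=∅
  fail(11) 'cca': from fail(10)=9 chase 'a': 9→0 ⇒ 7;  out={2}∪out(7)={2,6}
  fail(16) 'bdc': from fail(15)=12 chase 'c': 12 ⇒ 13;  out={4}∪out(13)={3,4}
  fail(18) 'abd': from fail(17)=14 chase 'd': 14 ⇒ 15;  out=∅∪out(15)=∅
  fail(4) 'eaca': from fail(3)=9 chase 'a': 9→0 ⇒ 7;  out=∅∪out(7)={6}
  fail(19) 'abdc': from fail(18)=15 chase 'c': 15 ⇒ 16;  out=∅∪out(16)={3,4}
  fail(5) 'eacae': from fail(4)=7 chase 'e': 7→0 ⇒ 1;  out=∅∪out(1)=∅
  fail(20) 'abdcb': from fail(19)=16 chase 'b': 16→13→9→0 ⇒ 14;  out=∅∪out(14)=∅
  fail(6) 'eacaea': from fail(5)=1 chase 'a': 1 ⇒ 2;  out={0}∪out(2)={0,6}
  fail(21) 'abdcbe': from fail(20)=14 chase 'e': 14→0 ⇒ 1;  out={5}∪out(1)={5}

Run:
[0] read 'e'  n0⇒n1
[1] read 'e'  n1⇒n1 (fail-walked)
[2] read 'b'  n1⇒n14 (fail-walked)
[3] read 'd'  n14⇒n15
[4] read 'c'  n15⇒n16  emit P3@[3:4],P4@[2:4]
[5] read 'a'  n16⇒n7 (fail-walked)  emit P6@[5:5]
[6] read 'd'  n7⇒n8  emit P1@[5:6]
[7] read 'e'  n8⇒n1 (fail-walked)
[8] read 'b'  n1⇒n14 (fail-walked)
[9] read 'c'  n14⇒n9 (fail-walked)
[10] read 'c'  n9⇒n10
[11] read 'c'  n10⇒n10 (fail-walked)
[12] read 'c'  n10⇒n10 (fail-walked)
[13] read 'a'  n10⇒n11  emit P2@[11:13],P6@[13:13]
[14] read 'b'  n11⇒n17 (fail-walked)
[15] read 'b'  n17⇒n14 (fail-walked)
[16] read 'd'  n14⇒n15
[17] read 'c'  n15⇒n16  emit P3@[16:17],P4@[15:17]
[18] read 'a'  n16⇒n7 (fail-walked)  emit P6@[18:18]
[19] read 'd'  n7⇒n8  emit P1@[18:19]
[20] read 'e'  n8⇒n1 (fail-walked)
[21] read 'd'  n1⇒n12 (fail-walked)
[22] read 'a'  n12⇒n7 (fail-walked)  emit P6@[22:22]
[23] read 'a'  n7⇒n7 (fail-walked)  emit P6@[23:23]
[24] read 'a'  n7⇒n7 (fail-walked)  emit P6@[24:24]
[25] read 'b'  n7⇒n17
[26] read 'd'  n17⇒n18
[27] read 'c'  n18⇒n19  emit P3@[26:27],P4@[25:27]
[28] read 'b'  n19⇒n20
[29] read 'e'  n20⇒n21  emit P5@[24:29]
[30] read 'e'  n21⇒n1 (fail-walked)
[31] read 'e'  n1⇒n1 (fail-walked)
[32] read 'a'  n1⇒n2  emit P6@[32:32]
[33] read 'b'  n2⇒n17 (fail-walked)
[34] read 'd'  n17⇒n18
[35] read 'c'  n18⇒n19  emit P3@[34:35],P4@[33:35]
[36] read 'b'  n19⇒n20
[37] read 'e'  n20⇒n21  emit P5@[32:37]
[38] read 'c'  n21⇒n9 (fail-walked)
[39] read 'c'  n9⇒n10
[40] read 'a'  n10⇒n11  emit P2@[38:40],P6@[40:40]
[41] read 'b'  n11⇒n17 (fail-walked)
[42] read 'e'  n17⇒n1 (fail-walked)
[43] read 'e'  n1⇒n1 (fail-walked)
[44] read 'a'  n1⇒n2  emit P6@[44:44]
[45] read 'c'  n2⇒n3
[46] read 'a'  n3⇒n4  emit P6@[46:46]
[47] read 'e'  n4⇒n5
[48] read 'a'  n5⇒n6  emit P0@[43:48],P6@[48:48]
[49] read 'd'  n6⇒n8 (fail-walked)  emit P1@[48:49]
[50] read 'c'  n8⇒n13 (fail-walked)  emit P3@[49:50]
[51] read 'c'  n13⇒n10 (fail-walked)
[52] read 'c'  n10⇒n10 (fail-walked)
[53] read 'a'  n10⇒n11  emit P2@[51:53],P6@[53:53]
[54] read 'e'  n11⇒n1 (fail-walked)
[55] read 'b'  n1⇒n14 (fail-walked)
[56] read 'e'  n14⇒n1 (fail-walked)
[57] read 'a'  n1⇒n2  emit P6@[57:57]
[58] read 'd'  n2⇒n8 (fail-walked)  emit P1@[57:58]
[59] read 'e'  n8⇒n1 (fail-walked)
[60] read 'c'  n1⇒n9 (fail-walked)
[61] read 'a'  n9⇒n7 (fail-walked)  emit P6@[61:61]
[62] read 'b'  n7⇒n17
[63] read 'd'  n17⇒n18
[64] read 'c'  n18⇒n19  emit P3@[63:64],P4@[62:64]
[65] read 'b'  n19⇒n20
[66] read 'e'  n20⇒n21  emit P5@[61:66]

Matches: [[4,3],[4,4],[5,6],[6,1],[13,2],[13,6],[17,3],[17,4],[18,6],[19,1],[22,6],[23,6],[24,6],[27,3],[27,4],[29,5],[32,6],[35,3],[35,4],[37,5],[40,2],[40,6],[44,6],[46,6],[48,0],[48,6],[49,1],[50,3],[53,2],[53,6],[57,6],[58,1],[61,6],[64,3],[64,4],[66,5]]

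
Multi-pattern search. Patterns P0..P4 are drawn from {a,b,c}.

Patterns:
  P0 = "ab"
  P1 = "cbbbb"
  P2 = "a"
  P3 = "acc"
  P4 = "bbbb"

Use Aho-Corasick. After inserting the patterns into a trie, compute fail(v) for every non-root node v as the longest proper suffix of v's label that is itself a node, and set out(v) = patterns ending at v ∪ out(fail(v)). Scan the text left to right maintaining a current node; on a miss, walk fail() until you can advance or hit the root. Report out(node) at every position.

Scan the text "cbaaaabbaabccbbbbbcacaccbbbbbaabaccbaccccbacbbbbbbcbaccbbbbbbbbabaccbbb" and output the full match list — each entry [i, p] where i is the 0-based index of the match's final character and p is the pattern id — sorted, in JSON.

Build:
Trie nodes:
  0='ε' goto a→1 b→10 c→3
  1='a' goto b→2 c→8  [P2 ends]
  2='ab' goto ·  [P0 ends]
  3='c' goto b→4
  4='cb' goto b→5
  5='cbb' goto b→6
  6='cbbb' goto b→7
  7='cbbbb' goto ·  [P1 ends]
  8='ac' goto c→9
  9='acc' goto ·  [P3 ends]
  10='b' goto b→11
  11='bb' goto b→12
  12='bbb' goto b→13
  13='bbbb' goto ·  [P4 ends]

BFS fail/out derivation:
  n1('a'): parent n0 fail=0; on 'a' 0 → fail=0;  out {2}∪∅={2}
  n3('c'): parent n0 fail=0; on 'c' 0 → fail=0;  out ∅∪∅=∅
  n10('b'): parent n0 fail=0; on 'b' 0 → fail=0;  out ∅∪∅=∅
  n2('ab'): parent n1 fail=0; on 'b' 0 → fail=10;  out {0}∪∅={0}
  n4('cb'): parent n3 fail=0; on 'b' 0 → fail=10;  out ∅∪∅=∅
  n8('ac'): parent n1 fail=0; on 'c' 0 → fail=3;  out ∅∪∅=∅
  n11('bb'): parent n10 fail=0; on 'b' 0 → fail=10;  out ∅∪∅=∅
  n5('cbb'): parent n4 fail=10; on 'b' 10 → fail=11;  out ∅∪∅=∅
  n9('acc'): parent n8 fail=3; on 'c' 3→0 → fail=3;  out {3}∪∅={3}
  n12('bbb'): parent n11 fail=10; on 'b' 10 → fail=11;  out ∅∪∅=∅
  n6('cbbb'): parent n5 fail=11; on 'b' 11 → fail=12;  out ∅∪∅=∅
  n13('bbbb'): parent n12 fail=11; on 'b' 11 → fail=12;  out {4}∪∅={4}
  n7('cbbbb'): parent n6 fail=12; on 'b' 12 → fail=13;  out {1}∪{4}={1,4}

Run:
[0] read 'c'  n0⇒n3
[1] read 'b'  n3⇒n4
[2] read 'a'  n4⇒n1 (fail-walked)  emit P2@[2:2]
[3] read 'a'  n1⇒n1 (fail-walked)  emit P2@[3:3]
[4] read 'a'  n1⇒n1 (fail-walked)  emit P2@[4:4]
[5] read 'a'  n1⇒n1 (fail-walked)  emit P2@[5:5]
[6] read 'b'  n1⇒n2  emit P0@[5:6]
[7] read 'b'  n2⇒n11 (fail-walked)
[8] read 'a'  n11⇒n1 (fail-walked)  emit P2@[8:8]
[9] read 'a'  n1⇒n1 (fail-walked)  emit P2@[9:9]
[10] read 'b'  n1⇒n2  emit P0@[9:10]
[11] read 'c'  n2⇒n3 (fail-walked)
[12] read 'c'  n3⇒n3 (fail-walked)
[13] read 'b'  n3⇒n4
[14] read 'b'  n4⇒n5
[15] read 'b'  n5⇒n6
[16] read 'b'  n6⇒n7  emit P1@[12:16],P4@[13:16]
[17] read 'b'  n7⇒n13 (fail-walked)  emit P4@[14:17]
[18] read 'c'  n13⇒n3 (fail-walked)
[19] read 'a'  n3⇒n1 (fail-walked)  emit P2@[19:19]
[20] read 'c'  n1⇒n8
[21] read 'a'  n8⇒n1 (fail-walked)  emit P2@[21:21]
[22] read 'c'  n1⇒n8
[23] read 'c'  n8⇒n9  emit P3@[21:23]
[24] read 'b'  n9⇒n4 (fail-walked)
[25] read 'b'  n4⇒n5
[26] read 'b'  n5⇒n6
[27] read 'b'  n6⇒n7  emit P1@[23:27],P4@[24:27]
[28] read 'b'  n7⇒n13 (fail-walked)  emit P4@[25:28]
[29] read 'a'  n13⇒n1 (fail-walked)  emit P2@[29:29]
[30] read 'a'  n1⇒n1 (fail-walked)  emit P2@[30:30]
[31] read 'b'  n1⇒n2  emit P0@[30:31]
[32] read 'a'  n2⇒n1 (fail-walked)  emit P2@[32:32]
[33] read 'c'  n1⇒n8
[34] read 'c'  n8⇒n9  emit P3@[32:34]
[35] read 'b'  n9⇒n4 (fail-walked)
[36] read 'a'  n4⇒n1 (fail-walked)  emit P2@[36:36]
[37] read 'c'  n1⇒n8
[38] read 'c'  n8⇒n9  emit P3@[36:38]
[39] read 'c'  n9⇒n3 (fail-walked)
[40] read 'c'  n3⇒n3 (fail-walked)
[41] read 'b'  n3⇒n4
[42] read 'a'  n4⇒n1 (fail-walked)  emit P2@[42:42]
[43] read 'c'  n1⇒n8
[44] read 'b'  n8⇒n4 (fail-walked)
[45] read 'b'  n4⇒n5
[46] read 'b'  n5⇒n6
[47] read 'b'  n6⇒n7  emit P1@[43:47],P4@[44:47]
[48] read 'b'  n7⇒n13 (fail-walked)  emit P4@[45:48]
[49] read 'b'  n13⇒n13 (fail-walked)  emit P4@[46:49]
[50] read 'c'  n13⇒n3 (fail-walked)
[51] read 'b'  n3⇒n4
[52] read 'a'  n4⇒n1 (fail-walked)  emit P2@[52:52]
[53] read 'c'  n1⇒n8
[54] read 'c'  n8⇒n9  emit P3@[52:54]
[55] read 'b'  n9⇒n4 (fail-walked)
[56] read 'b'  n4⇒n5
[57] read 'b'  n5⇒n6
[58] read 'b'  n6⇒n7  emit P1@[54:58],P4@[55:58]
[59] read 'b'  n7⇒n13 (fail-walked)  emit P4@[56:59]
[60] read 'b'  n13⇒n13 (fail-walked)  emit P4@[57:60]
[61] read 'b'  n13⇒n13 (fail-walked)  emit P4@[58:61]
[62] read 'b'  n13⇒n13 (fail-walked)  emit P4@[59:62]
[63] read 'a'  n13⇒n1 (fail-walked)  emit P2@[63:63]
[64] read 'b'  n1⇒n2  emit P0@[63:64]
[65] read 'a'  n2⇒n1 (fail-walked)  emit P2@[65:65]
[66] read 'c'  n1⇒n8
[67] read 'c'  n8⇒n9  emit P3@[65:67]
[68] read 'b'  n9⇒n4 (fail-walked)
[69] read 'b'  n4⇒n5
[70] read 'b'  n5⇒n6

Matches: [[2,2],[3,2],[4,2],[5,2],[6,0],[8,2],[9,2],[10,0],[16,1],[16,4],[17,4],[19,2],[21,2],[23,3],[27,1],[27,4],[28,4],[29,2],[30,2],[31,0],[32,2],[34,3],[36,2],[38,3],[42,2],[47,1],[47,4],[48,4],[49,4],[52,2],[54,3],[58,1],[58,4],[59,4],[60,4],[61,4],[62,4],[63,2],[64,0],[65,2],[67,3]]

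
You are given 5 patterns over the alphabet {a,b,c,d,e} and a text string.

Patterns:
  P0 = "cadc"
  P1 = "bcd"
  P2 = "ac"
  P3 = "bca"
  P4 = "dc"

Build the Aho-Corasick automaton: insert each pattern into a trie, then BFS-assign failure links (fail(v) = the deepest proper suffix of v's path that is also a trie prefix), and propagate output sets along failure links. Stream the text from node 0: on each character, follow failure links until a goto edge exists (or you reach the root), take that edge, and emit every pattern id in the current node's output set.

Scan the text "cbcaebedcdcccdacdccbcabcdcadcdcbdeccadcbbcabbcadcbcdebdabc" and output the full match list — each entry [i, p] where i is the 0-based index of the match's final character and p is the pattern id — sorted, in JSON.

Construct AC machine:
Trie nodes:
  n0 'ε': a→8 b→5 c→1 d→11
  n1 'c': a→2
  n2 'ca': d→3
  n3 'cad': c→4
  n4 'cadc': ·  [P0 ends]
  n5 'b': c→6
  n6 'bc': a→10 d→7
  n7 'bcd': ·  [P1 ends]
  n8 'a': c→9
  n9 'ac': ·  [P2 ends]
  n10 'bca': ·  [P3 ends]
  n11 'd': c→12
  n12 'dc': ·  [P4 ends]

BFS fail/out derivation:
  n1('c'): parent n0 fail=0; on 'c' 0 → fail=0;  out ∅∪∅=∅
  n5('b'): parent n0 fail=0; on 'b' 0 → fail=0;  out ∅∪∅=∅
  n8('a'): parent n0 fail=0; on 'a' 0 → fail=0;  out ∅∪∅=∅
  n11('d'): parent n0 fail=0; on 'd' 0 → fail=0;  out ∅∪∅=∅
  n2('ca'): parent n1 fail=0; on 'a' 0 → fail=8;  out ∅∪∅=∅
  n6('bc'): parent n5 fail=0; on 'c' 0 → fail=1;  out ∅∪∅=∅
  n9('ac'): parent n8 fail=0; on 'c' 0 → fail=1;  out {2}∪∅={2}
  n12('dc'): parent n11 fail=0; on 'c' 0 → fail=1;  out {4}∪∅={4}
  n3('cad'): parent n2 fail=8; on 'd' 8→0 → fail=11;  out ∅∪∅=∅
  n7('bcd'): parent n6 fail=1; on 'd' 1→0 → fail=11;  out {1}∪∅={1}
  n10('bca'): parent n6 fail=1; on 'a' 1 → fail=2;  out {3}∪∅={3}
  n4('cadc'): parent n3 fail=11; on 'c' 11 → fail=12;  out {0}∪{4}={0,4}

Text stream:
i=0 'c': node 0→1
i=1 'b': node 1→5 (fail-walked)
i=2 'c': node 5→6
i=3 'a': node 6→10  → match P3@[1:3]
i=4 'e': node 10→0 (fail-walked)
i=5 'b': node 0→5
i=6 'e': node 5→0 (fail-walked)
i=7 'd': node 0→11
i=8 'c': node 11→12  → match P4@[7:8]
i=9 'd': node 12→11 (fail-walked)
i=10 'c': node 11→12  → match P4@[9:10]
i=11 'c': node 12→1 (fail-walked)
i=12 'c': node 1→1 (fail-walked)
i=13 'd': node 1→11 (fail-walked)
i=14 'a': node 11→8 (fail-walked)
i=15 'c': node 8→9  → match P2@[14:15]
i=16 'd': node 9→11 (fail-walked)
i=17 'c': node 11→12  → match P4@[16:17]
i=18 'c': node 12→1 (fail-walked)
i=19 'b': node 1→5 (fail-walked)
i=20 'c': node 5→6
i=21 'a': node 6→10  → match P3@[19:21]
i=22 'b': node 10→5 (fail-walked)
i=23 'c': node 5→6
i=24 'd': node 6→7  → match P1@[22:24]
i=25 'c': node 7→12 (fail-walked)  → match P4@[24:25]
i=26 'a': node 12→2 (fail-walked)
i=27 'd': node 2→3
i=28 'c': node 3→4  → match P0@[25:28],P4@[27:28]
i=29 'd': node 4→11 (fail-walked)
i=30 'c': node 11→12  → match P4@[29:30]
i=31 'b': node 12→5 (fail-walked)
i=32 'd': node 5→11 (fail-walked)
i=33 'e': node 11→0 (fail-walked)
i=34 'c': node 0→1
i=35 'c': node 1→1 (fail-walked)
i=36 'a': node 1→2
i=37 'd': node 2→3
i=38 'c': node 3→4  → match P0@[35:38],P4@[37:38]
i=39 'b': node 4→5 (fail-walked)
i=40 'b': node 5→5 (fail-walked)
i=41 'c': node 5→6
i=42 'a': node 6→10  → match P3@[40:42]
i=43 'b': node 10→5 (fail-walked)
i=44 'b': node 5→5 (fail-walked)
i=45 'c': node 5→6
i=46 'a': node 6→10  → match P3@[44:46]
i=47 'd': node 10→3 (fail-walked)
i=48 'c': node 3→4  → match P0@[45:48],P4@[47:48]
i=49 'b': node 4→5 (fail-walked)
i=50 'c': node 5→6
i=51 'd': node 6→7  → match P1@[49:51]
i=52 'e': node 7→0 (fail-walked)
i=53 'b': node 0→5
i=54 'd': node 5→11 (fail-walked)
i=55 'a': node 11→8 (fail-walked)
i=56 'b': node 8→5 (fail-walked)
i=57 'c': node 5→6

Result: [[3,3],[8,4],[10,4],[15,2],[17,4],[21,3],[24,1],[25,4],[28,0],[28,4],[30,4],[38,0],[38,4],[42,3],[46,3],[48,0],[48,4],[51,1]]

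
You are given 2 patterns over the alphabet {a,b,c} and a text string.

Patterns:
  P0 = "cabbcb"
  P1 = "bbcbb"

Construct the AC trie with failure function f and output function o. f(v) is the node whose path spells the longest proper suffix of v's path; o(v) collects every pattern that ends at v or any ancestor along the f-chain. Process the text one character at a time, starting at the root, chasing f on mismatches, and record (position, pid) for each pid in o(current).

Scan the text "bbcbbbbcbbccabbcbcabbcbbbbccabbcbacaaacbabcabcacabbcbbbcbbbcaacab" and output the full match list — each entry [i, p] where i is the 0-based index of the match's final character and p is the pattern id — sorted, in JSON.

Construct AC machine:
Trie nodes:
  n0 'ε': b→7 c→1
  n1 'c': a→2
  n2 'ca': b→3
  n3 'cab': b→4
  n4 'cabb': c→5
  n5 'cabbc': b→6
  n6 'cabbcb': ·  [P0 ends]
  n7 'b': b→8
  n8 'bb': c→9
  n9 'bbc': b→10
  n10 'bbcb': b→11
  n11 'bbcbb': ·  [P1 ends]

BFS fail/out derivation:
  fail(1) 'c': from fail(0)=0 chase 'c': 0 ⇒ 0;  out=∅∪out(0)=∅
  fail(7) 'b': from fail(0)=0 chase 'b': 0 ⇒ 0;  out=∅∪out(0)=∅
  fail(2) 'ca': from fail(1)=0 chase 'a': 0 ⇒ 0;  out=∅∪out(0)=∅
  fail(8) 'bb': from fail(7)=0 chase 'b': 0 ⇒ 7;  out=∅∪out(7)=∅
  fail(3) 'cab': from fail(2)=0 chase 'b': 0 ⇒ 7;  out=∅∪out(7)=∅
  fail(9) 'bbc': from fail(8)=7 chase 'c': 7→0 ⇒ 1;  out=∅∪out(1)=∅
  fail(4) 'cabb': from fail(3)=7 chase 'b': 7 ⇒ 8;  out=∅∪out(8)=∅
  fail(10) 'bbcb': from fail(9)=1 chase 'b': 1→0 ⇒ 7;  out=∅∪out(7)=∅
  fail(5) 'cabbc': from fail(4)=8 chase 'c': 8 ⇒ 9;  out=∅∪out(9)=∅
  fail(11) 'bbcbb': from fail(10)=7 chase 'b': 7 ⇒ 8;  out={1}∪out(8)={1}
  fail(6) 'cabbcb': from fail(5)=9 chase 'b': 9 ⇒ 10;  out={0}∪out(10)={0}

Text stream:
pos 0 'b': at 7
pos 1 'b': at 8
pos 2 'c': at 9
pos 3 'b': at 10
pos 4 'b': at 11  → match P1@[0:4]
pos 5 'b': at 8 (fail-walked)
pos 6 'b': at 8 (fail-walked)
pos 7 'c': at 9
pos 8 'b': at 10
pos 9 'b': at 11  → match P1@[5:9]
pos 10 'c': at 9 (fail-walked)
pos 11 'c': at 1 (fail-walked)
pos 12 'a': at 2
pos 13 'b': at 3
pos 14 'b': at 4
pos 15 'c': at 5
pos 16 'b': at 6  → match P0@[11:16]
pos 17 'c': at 1 (fail-walked)
pos 18 'a': at 2
pos 19 'b': at 3
pos 20 'b': at 4
pos 21 'c': at 5
pos 22 'b': at 6  → match P0@[17:22]
pos 23 'b': at 11 (fail-walked)  → match P1@[19:23]
pos 24 'b': at 8 (fail-walked)
pos 25 'b': at 8 (fail-walked)
pos 26 'c': at 9
pos 27 'c': at 1 (fail-walked)
pos 28 'a': at 2
pos 29 'b': at 3
pos 30 'b': at 4
pos 31 'c': at 5
pos 32 'b': at 6  → match P0@[27:32]
pos 33 'a': at 0 (fail-walked)
pos 34 'c': at 1
pos 35 'a': at 2
pos 36 'a': at 0 (fail-walked)
pos 37 'a': at 0
pos 38 'c': at 1
pos 39 'b': at 7 (fail-walked)
pos 40 'a': at 0 (fail-walked)
pos 41 'b': at 7
pos 42 'c': at 1 (fail-walked)
pos 43 'a': at 2
pos 44 'b': at 3
pos 45 'c': at 1 (fail-walked)
pos 46 'a': at 2
pos 47 'c': at 1 (fail-walked)
pos 48 'a': at 2
pos 49 'b': at 3
pos 50 'b': at 4
pos 51 'c': at 5
pos 52 'b': at 6  → match P0@[47:52]
pos 53 'b': at 11 (fail-walked)  → match P1@[49:53]
pos 54 'b': at 8 (fail-walked)
pos 55 'c': at 9
pos 56 'b': at 10
pos 57 'b': at 11  → match P1@[53:57]
pos 58 'b': at 8 (fail-walked)
pos 59 'c': at 9
pos 60 'a': at 2 (fail-walked)
pos 61 'a': at 0 (fail-walked)
pos 62 'c': at 1
pos 63 'a': at 2
pos 64 'b': at 3

Result: [[4,1],[9,1],[16,0],[22,0],[23,1],[32,0],[52,0],[53,1],[57,1]]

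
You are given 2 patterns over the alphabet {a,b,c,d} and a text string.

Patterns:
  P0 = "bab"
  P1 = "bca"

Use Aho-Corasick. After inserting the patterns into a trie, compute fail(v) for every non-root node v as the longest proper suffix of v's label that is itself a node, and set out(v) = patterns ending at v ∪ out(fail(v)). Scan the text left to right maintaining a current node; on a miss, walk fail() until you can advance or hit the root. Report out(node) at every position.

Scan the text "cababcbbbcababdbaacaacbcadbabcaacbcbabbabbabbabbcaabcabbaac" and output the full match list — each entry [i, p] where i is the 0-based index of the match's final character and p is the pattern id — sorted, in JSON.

Build automaton:
Trie nodes:
  0='ε' goto b→1
  1='b' goto a→2 c→4
  2='ba' goto b→3
  3='bab' goto ·  ←P0
  4='bc' goto a→5
  5='bca' goto ·  ←P1

Failure links (BFS by depth):
  n1('b'): parent n0 fail=0; on 'b' 0 → fail=0;  out ∅∪∅=∅
  n2('ba'): parent n1 fail=0; on 'a' 0 → fail=0;  out ∅∪∅=∅
  n4('bc'): parent n1 fail=0; on 'c' 0 → fail=0;  out ∅∪∅=∅
  n3('bab'): parent n2 fail=0; on 'b' 0 → fail=1;  out {0}∪∅={0}
  n5('bca'): parent n4 fail=0; on 'a' 0 → fail=0;  out {1}∪∅={1}

Run:
i=0 'c': node 0→0
i=1 'a': node 0→0
i=2 'b': node 0→1
i=3 'a': node 1→2
i=4 'b': node 2→3  → match P0@[2:4]
i=5 'c': node 3→4 ·f
i=6 'b': node 4→1 ·f
i=7 'b': node 1→1 ·f
i=8 'b': node 1→1 ·f
i=9 'c': node 1→4
i=10 'a': node 4→5  → match P1@[8:10]
i=11 'b': node 5→1 ·f
i=12 'a': node 1→2
i=13 'b': node 2→3  → match P0@[11:13]
i=14 'd': node 3→0 ·f
i=15 'b': node 0→1
i=16 'a': node 1→2
i=17 'a': node 2→0 ·f
i=18 'c': node 0→0
i=19 'a': node 0→0
i=20 'a': node 0→0
i=21 'c': node 0→0
i=22 'b': node 0→1
i=23 'c': node 1→4
i=24 'a': node 4→5  → match P1@[22:24]
i=25 'd': node 5→0 ·f
i=26 'b': node 0→1
i=27 'a': node 1→2
i=28 'b': node 2→3  → match P0@[26:28]
i=29 'c': node 3→4 ·f
i=30 'a': node 4→5  → match P1@[28:30]
i=31 'a': node 5→0 ·f
i=32 'c': node 0→0
i=33 'b': node 0→1
i=34 'c': node 1→4
i=35 'b': node 4→1 ·f
i=36 'a': node 1→2
i=37 'b': node 2→3  → match P0@[35:37]
i=38 'b': node 3→1 ·f
i=39 'a': node 1→2
i=40 'b': node 2→3  → match P0@[38:40]
i=41 'b': node 3→1 ·f
i=42 'a': node 1→2
i=43 'b': node 2→3  → match P0@[41:43]
i=44 'b': node 3→1 ·f
i=45 'a': node 1→2
i=46 'b': node 2→3  → match P0@[44:46]
i=47 'b': node 3→1 ·f
i=48 'c': node 1→4
i=49 'a': node 4→5  → match P1@[47:49]
i=50 'a': node 5→0 ·f
i=51 'b': node 0→1
i=52 'c': node 1→4
i=53 'a': node 4→5  → match P1@[51:53]
i=54 'b': node 5→1 ·f
i=55 'b': node 1→1 ·f
i=56 'a': node 1→2
i=57 'a': node 2→0 ·f
i=58 'c': node 0→0

Result: [[4,0],[10,1],[13,0],[24,1],[28,0],[30,1],[37,0],[40,0],[43,0],[46,0],[49,1],[53,1]]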